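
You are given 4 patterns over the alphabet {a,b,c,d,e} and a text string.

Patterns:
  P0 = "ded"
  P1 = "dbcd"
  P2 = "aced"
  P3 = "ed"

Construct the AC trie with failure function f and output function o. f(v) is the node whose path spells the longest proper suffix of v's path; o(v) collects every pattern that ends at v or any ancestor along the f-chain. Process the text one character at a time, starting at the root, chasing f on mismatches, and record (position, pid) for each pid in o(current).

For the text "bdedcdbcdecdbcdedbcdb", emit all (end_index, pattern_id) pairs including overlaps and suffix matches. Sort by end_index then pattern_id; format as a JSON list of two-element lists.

Build automaton:
Trie nodes:
  n0 'ε': a→7 d→1 e→11
  n1 'd': b→4 e→2
  n2 'de': d→3
  n3 'ded': ·  [P0 ends]
  n4 'db': c→5
  n5 'dbc': d→6
  n6 'dbcd': ·  [P1 ends]
  n7 'a': c→8
  n8 'ac': e→9
  n9 'ace': d→10
  n10 'aced': ·  [P2 ends]
  n11 'e': d→12
  n12 'ed': ·  [P3 ends]

BFS fail/out derivation:
  n1('d'): parent n0 fail=0; on 'd' 0 → fail=0;  out ∅∪∅=∅
  n7('a'): parent n0 fail=0; on 'a' 0 → fail=0;  out ∅∪∅=∅
  n11('e'): parent n0 fail=0; on 'e' 0 → fail=0;  out ∅∪∅=∅
  n2('de'): parent n1 fail=0; on 'e' 0 → fail=11;  out ∅∪∅=∅
  n4('db'): parent n1 fail=0; on 'b' 0 → fail=0;  out ∅∪∅=∅
  n8('ac'): parent n7 fail=0; on 'c' 0 → fail=0;  out ∅∪∅=∅
  n12('ed'): parent n11 fail=0; on 'd' 0 → fail=1;  out {3}∪∅={3}
  n3('ded'): parent n2 fail=11; on 'd' 11 → fail=12;  out {0}∪{3}={0,3}
  n5('dbc'): parent n4 fail=0; on 'c' 0 → fail=0;  out ∅∪∅=∅
  n9('ace'): parent n8 fail=0; on 'e' 0 → fail=11;  out ∅∪∅=∅
  n6('dbcd'): parent n5 fail=0; on 'd' 0 → fail=1;  out {1}∪∅={1}
  n10('aced'): parent n9 fail=11; on 'd' 11 → fail=12;  out {2}∪{3}={2,3}

Text stream:
i=0 'b': node 0→0
i=1 'd': node 0→1
i=2 'e': node 1→2
i=3 'd': node 2→3  ** P0@[1:3],P3@[2:3]
i=4 'c': node 3→0 ·f
i=5 'd': node 0→1
i=6 'b': node 1→4
i=7 'c': node 4→5
i=8 'd': node 5→6  ** P1@[5:8]
i=9 'e': node 6→2 ·f
i=10 'c': node 2→0 ·f
i=11 'd': node 0→1
i=12 'b': node 1→4
i=13 'c': node 4→5
i=14 'd': node 5→6  ** P1@[11:14]
i=15 'e': node 6→2 ·f
i=16 'd': node 2→3  ** P0@[14:16],P3@[15:16]
i=17 'b': node 3→4 ·f
i=18 'c': node 4→5
i=19 'd': node 5→6  ** P1@[16:19]
i=20 'b': node 6→4 ·f

All matches (sorted): [[3,0],[3,3],[8,1],[14,1],[16,0],[16,3],[19,1]]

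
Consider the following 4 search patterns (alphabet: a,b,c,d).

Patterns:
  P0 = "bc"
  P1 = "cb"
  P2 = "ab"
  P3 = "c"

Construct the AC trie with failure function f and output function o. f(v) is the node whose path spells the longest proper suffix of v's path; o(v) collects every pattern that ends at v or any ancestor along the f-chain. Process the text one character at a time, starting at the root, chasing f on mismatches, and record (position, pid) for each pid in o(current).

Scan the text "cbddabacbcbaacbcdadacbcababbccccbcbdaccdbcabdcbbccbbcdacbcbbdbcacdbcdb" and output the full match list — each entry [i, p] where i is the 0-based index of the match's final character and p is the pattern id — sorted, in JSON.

Construct AC machine:
Trie (insert patterns):
  n0 'ε': a→5 b→1 c→3
  n1 'b': c→2
  n2 'bc': ·  [P0 ends]
  n3 'c': b→4  [P3 ends]
  n4 'cb': ·  [P1 ends]
  n5 'a': b→6
  n6 'ab': ·  [P2 ends]

Failure links (BFS by depth):
  n1('b'): parent n0 fail=0; on 'b' 0 → fail=0;  out ∅∪∅=∅
  n3('c'): parent n0 fail=0; on 'c' 0 → fail=0;  out {3}∪∅={3}
  n5('a'): parent n0 fail=0; on 'a' 0 → fail=0;  out ∅∪∅=∅
  n2('bc'): parent n1 fail=0; on 'c' 0 → fail=3;  out {0}∪{3}={0,3}
  n4('cb'): parent n3 fail=0; on 'b' 0 → fail=1;  out {1}∪∅={1}
  n6('ab'): parent n5 fail=0; on 'b' 0 → fail=1;  out {2}∪∅={2}

Text stream:
[0] read 'c'  n0⇒n3  ** P3@[0:0]
[1] read 'b'  n3⇒n4  ** P1@[0:1]
[2] read 'd'  n4⇒n0 (via fail)
[3] read 'd'  n0⇒n0
[4] read 'a'  n0⇒n5
[5] read 'b'  n5⇒n6  ** P2@[4:5]
[6] read 'a'  n6⇒n5 (via fail)
[7] read 'c'  n5⇒n3 (via fail)  ** P3@[7:7]
[8] read 'b'  n3⇒n4  ** P1@[7:8]
[9] read 'c'  n4⇒n2 (via fail)  ** P0@[8:9],P3@[9:9]
[10] read 'b'  n2⇒n4 (via fail)  ** P1@[9:10]
[11] read 'a'  n4⇒n5 (via fail)
[12] read 'a'  n5⇒n5 (via fail)
[13] read 'c'  n5⇒n3 (via fail)  ** P3@[13:13]
[14] read 'b'  n3⇒n4  ** P1@[13:14]
[15] read 'c'  n4⇒n2 (via fail)  ** P0@[14:15],P3@[15:15]
[16] read 'd'  n2⇒n0 (via fail)
[17] read 'a'  n0⇒n5
[18] read 'd'  n5⇒n0 (via fail)
[19] read 'a'  n0⇒n5
[20] read 'c'  n5⇒n3 (via fail)  ** P3@[20:20]
[21] read 'b'  n3⇒n4  ** P1@[20:21]
[22] read 'c'  n4⇒n2 (via fail)  ** P0@[21:22],P3@[22:22]
[23] read 'a'  n2⇒n5 (via fail)
[24] read 'b'  n5⇒n6  ** P2@[23:24]
[25] read 'a'  n6⇒n5 (via fail)
[26] read 'b'  n5⇒n6  ** P2@[25:26]
[27] read 'b'  n6⇒n1 (via fail)
[28] read 'c'  n1⇒n2  ** P0@[27:28],P3@[28:28]
[29] read 'c'  n2⇒n3 (via fail)  ** P3@[29:29]
[30] read 'c'  n3⇒n3 (via fail)  ** P3@[30:30]
[31] read 'c'  n3⇒n3 (via fail)  ** P3@[31:31]
[32] read 'b'  n3⇒n4  ** P1@[31:32]
[33] read 'c'  n4⇒n2 (via fail)  ** P0@[32:33],P3@[33:33]
[34] read 'b'  n2⇒n4 (via fail)  ** P1@[33:34]
[35] read 'd'  n4⇒n0 (via fail)
[36] read 'a'  n0⇒n5
[37] read 'c'  n5⇒n3 (via fail)  ** P3@[37:37]
[38] read 'c'  n3⇒n3 (via fail)  ** P3@[38:38]
[39] read 'd'  n3⇒n0 (via fail)
[40] read 'b'  n0⇒n1
[41] read 'c'  n1⇒n2  ** P0@[40:41],P3@[41:41]
[42] read 'a'  n2⇒n5 (via fail)
[43] read 'b'  n5⇒n6  ** P2@[42:43]
[44] read 'd'  n6⇒n0 (via fail)
[45] read 'c'  n0⇒n3  ** P3@[45:45]
[46] read 'b'  n3⇒n4  ** P1@[45:46]
[47] read 'b'  n4⇒n1 (via fail)
[48] read 'c'  n1⇒n2  ** P0@[47:48],P3@[48:48]
[49] read 'c'  n2⇒n3 (via fail)  ** P3@[49:49]
[50] read 'b'  n3⇒n4  ** P1@[49:50]
[51] read 'b'  n4⇒n1 (via fail)
[52] read 'c'  n1⇒n2  ** P0@[51:52],P3@[52:52]
[53] read 'd'  n2⇒n0 (via fail)
[54] read 'a'  n0⇒n5
[55] read 'c'  n5⇒n3 (via fail)  ** P3@[55:55]
[56] read 'b'  n3⇒n4  ** P1@[55:56]
[57] read 'c'  n4⇒n2 (via fail)  ** P0@[56:57],P3@[57:57]
[58] read 'b'  n2⇒n4 (via fail)  ** P1@[57:58]
[59] read 'b'  n4⇒n1 (via fail)
[60] read 'd'  n1⇒n0 (via fail)
[61] read 'b'  n0⇒n1
[62] read 'c'  n1⇒n2  ** P0@[61:62],P3@[62:62]
[63] read 'a'  n2⇒n5 (via fail)
[64] read 'c'  n5⇒n3 (via fail)  ** P3@[64:64]
[65] read 'd'  n3⇒n0 (via fail)
[66] read 'b'  n0⇒n1
[67] read 'c'  n1⇒n2  ** P0@[66:67],P3@[67:67]
[68] read 'd'  n2⇒n0 (via fail)
[69] read 'b'  n0⇒n1

Result: [[0,3],[1,1],[5,2],[7,3],[8,1],[9,0],[9,3],[10,1],[13,3],[14,1],[15,0],[15,3],[20,3],[21,1],[22,0],[22,3],[24,2],[26,2],[28,0],[28,3],[29,3],[30,3],[31,3],[32,1],[33,0],[33,3],[34,1],[37,3],[38,3],[41,0],[41,3],[43,2],[45,3],[46,1],[48,0],[48,3],[49,3],[50,1],[52,0],[52,3],[55,3],[56,1],[57,0],[57,3],[58,1],[62,0],[62,3],[64,3],[67,0],[67,3]]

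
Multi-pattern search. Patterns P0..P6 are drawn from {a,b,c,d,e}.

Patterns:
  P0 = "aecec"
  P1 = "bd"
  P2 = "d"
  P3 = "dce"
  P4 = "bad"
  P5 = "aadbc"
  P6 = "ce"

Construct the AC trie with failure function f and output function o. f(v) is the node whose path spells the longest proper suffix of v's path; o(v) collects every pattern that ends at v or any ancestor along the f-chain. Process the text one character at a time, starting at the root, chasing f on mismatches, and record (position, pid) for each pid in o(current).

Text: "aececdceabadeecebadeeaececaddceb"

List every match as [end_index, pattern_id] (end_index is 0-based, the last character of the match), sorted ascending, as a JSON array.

Build:
Trie nodes:
  n0 'ε': a→1 b→6 c→17 d→8
  n1 'a': a→13 e→2
  n2 'ae': c→3
  n3 'aec': e→4
  n4 'aece': c→5
  n5 'aecec': ·  ←P0
  n6 'b': a→11 d→7
  n7 'bd': ·  ←P1
  n8 'd': c→9  ←P2
  n9 'dc': e→10
  n10 'dce': ·  ←P3
  n11 'ba': d→12
  n12 'bad': ·  ←P4
  n13 'aa': d→14
  n14 'aad': b→15
  n15 'aadb': c→16
  n16 'aadbc': ·  ←P5
  n17 'c': e→18
  n18 'ce': ·  ←P6

BFS fail/out derivation:
  n1('a'): parent n0 fail=0; on 'a' 0 → fail=0;  out ∅∪∅=∅
  n6('b'): parent n0 fail=0; on 'b' 0 → fail=0;  out ∅∪∅=∅
  n8('d'): parent n0 fail=0; on 'd' 0 → fail=0;  out {2}∪∅={2}
  n17('c'): parent n0 fail=0; on 'c' 0 → fail=0;  out ∅∪∅=∅
  n2('ae'): parent n1 fail=0; on 'e' 0 → fail=0;  out ∅∪∅=∅
  n7('bd'): parent n6 fail=0; on 'd' 0 → fail=8;  out {1}∪{2}={1,2}
  n9('dc'): parent n8 fail=0; on 'c' 0 → fail=17;  out ∅∪∅=∅
  n11('ba'): parent n6 fail=0; on 'a' 0 → fail=1;  out ∅∪∅=∅
  n13('aa'): parent n1 fail=0; on 'a' 0 → fail=1;  out ∅∪∅=∅
  n18('ce'): parent n17 fail=0; on 'e' 0 → fail=0;  out {6}∪∅={6}
  n3('aec'): parent n2 fail=0; on 'c' 0 → fail=17;  out ∅∪∅=∅
  n10('dce'): parent n9 fail=17; on 'e' 17 → fail=18;  out {3}∪{6}={3,6}
  n12('bad'): parent n11 fail=1; on 'd' 1→0 → fail=8;  out {4}∪{2}={2,4}
  n14('aad'): parent n13 fail=1; on 'd' 1→0 → fail=8;  out ∅∪{2}={2}
  n4('aece'): parent n3 fail=17; on 'e' 17 → fail=18;  out ∅∪{6}={6}
  n15('aadb'): parent n14 fail=8; on 'b' 8→0 → fail=6;  out ∅∪∅=∅
  n5('aecec'): parent n4 fail=18; on 'c' 18→0 → fail=17;  out {0}∪∅={0}
  n16('aadbc'): parent n15 fail=6; on 'c' 6→0 → fail=17;  out {5}∪∅={5}

Run:
[0] read 'a'  n0⇒n1
[1] read 'e'  n1⇒n2
[2] read 'c'  n2⇒n3
[3] read 'e'  n3⇒n4  → match P6@[2:3]
[4] read 'c'  n4⇒n5  → match P0@[0:4]
[5] read 'd'  n5⇒n8 (fail-walked)  → match P2@[5:5]
[6] read 'c'  n8⇒n9
[7] read 'e'  n9⇒n10  → match P3@[5:7],P6@[6:7]
[8] read 'a'  n10⇒n1 (fail-walked)
[9] read 'b'  n1⇒n6 (fail-walked)
[10] read 'a'  n6⇒n11
[11] read 'd'  n11⇒n12  → match P2@[11:11],P4@[9:11]
[12] read 'e'  n12⇒n0 (fail-walked)
[13] read 'e'  n0⇒n0
[14] read 'c'  n0⇒n17
[15] read 'e'  n17⇒n18  → match P6@[14:15]
[16] read 'b'  n18⇒n6 (fail-walked)
[17] read 'a'  n6⇒n11
[18] read 'd'  n11⇒n12  → match P2@[18:18],P4@[16:18]
[19] read 'e'  n12⇒n0 (fail-walked)
[20] read 'e'  n0⇒n0
[21] read 'a'  n0⇒n1
[22] read 'e'  n1⇒n2
[23] read 'c'  n2⇒n3
[24] read 'e'  n3⇒n4  → match P6@[23:24]
[25] read 'c'  n4⇒n5  → match P0@[21:25]
[26] read 'a'  n5⇒n1 (fail-walked)
[27] read 'd'  n1⇒n8 (fail-walked)  → match P2@[27:27]
[28] read 'd'  n8⇒n8 (fail-walked)  → match P2@[28:28]
[29] read 'c'  n8⇒n9
[30] read 'e'  n9⇒n10  → match P3@[28:30],P6@[29:30]
[31] read 'b'  n10⇒n6 (fail-walked)

All matches (sorted): [[3,6],[4,0],[5,2],[7,3],[7,6],[11,2],[11,4],[15,6],[18,2],[18,4],[24,6],[25,0],[27,2],[28,2],[30,3],[30,6]]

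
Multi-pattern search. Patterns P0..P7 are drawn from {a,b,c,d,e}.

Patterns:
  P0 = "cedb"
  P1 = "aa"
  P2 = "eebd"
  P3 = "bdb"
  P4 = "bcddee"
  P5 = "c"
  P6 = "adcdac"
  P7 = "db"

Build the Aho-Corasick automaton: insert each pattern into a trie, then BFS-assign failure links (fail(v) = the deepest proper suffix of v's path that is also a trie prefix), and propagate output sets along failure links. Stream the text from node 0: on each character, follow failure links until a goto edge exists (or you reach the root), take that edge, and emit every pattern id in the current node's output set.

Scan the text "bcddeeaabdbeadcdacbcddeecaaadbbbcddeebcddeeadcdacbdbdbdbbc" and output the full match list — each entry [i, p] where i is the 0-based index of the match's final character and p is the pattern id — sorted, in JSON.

Construct AC machine:
Trie (insert patterns):
  0='ε' goto a→5 b→11 c→1 d→24 e→7
  1='c' goto e→2  ←P5
  2='ce' goto d→3
  3='ced' goto b→4
  4='cedb' goto ·  ←P0
  5='a' goto a→6 d→19
  6='aa' goto ·  ←P1
  7='e' goto e→8
  8='ee' goto b→9
  9='eeb' goto d→10
  10='eebd' goto ·  ←P2
  11='b' goto c→14 d→12
  12='bd' goto b→13
  13='bdb' goto ·  ←P3
  14='bc' goto d→15
  15='bcd' goto d→16
  16='bcdd' goto e→17
  17='bcdde' goto e→18
  18='bcddee' goto ·  ←P4
  19='ad' goto c→20
  20='adc' goto d→21
  21='adcd' goto a→22
  22='adcda' goto c→23
  23='adcdac' goto ·  ←P6
  24='d' goto b→25
  25='db' goto ·  ←P7

BFS fail/out derivation:
  n1('c'): parent n0 fail=0; on 'c' 0 → fail=0;  out {5}∪∅={5}
  n5('a'): parent n0 fail=0; on 'a' 0 → fail=0;  out ∅∪∅=∅
  n7('e'): parent n0 fail=0; on 'e' 0 → fail=0;  out ∅∪∅=∅
  n11('b'): parent n0 fail=0; on 'b' 0 → fail=0;  out ∅∪∅=∅
  n24('d'): parent n0 fail=0; on 'd' 0 → fail=0;  out ∅∪∅=∅
  n2('ce'): parent n1 fail=0; on 'e' 0 → fail=7;  out ∅∪∅=∅
  n6('aa'): parent n5 fail=0; on 'a' 0 → fail=5;  out {1}∪∅={1}
  n8('ee'): parent n7 fail=0; on 'e' 0 → fail=7;  out ∅∪∅=∅
  n12('bd'): parent n11 fail=0; on 'd' 0 → fail=24;  out ∅∪∅=∅
  n14('bc'): parent n11 fail=0; on 'c' 0 → fail=1;  out ∅∪{5}={5}
  n19('ad'): parent n5 fail=0; on 'd' 0 → fail=24;  out ∅∪∅=∅
  n25('db'): parent n24 fail=0; on 'b' 0 → fail=11;  out {7}∪∅={7}
  n3('ced'): parent n2 fail=7; on 'd' 7→0 → fail=24;  out ∅∪∅=∅
  n9('eeb'): parent n8 fail=7; on 'b' 7→0 → fail=11;  out ∅∪∅=∅
  n13('bdb'): parent n12 fail=24; on 'b' 24 → fail=25;  out {3}∪{7}={3,7}
  n15('bcd'): parent n14 fail=1; on 'd' 1→0 → fail=24;  out ∅∪∅=∅
  n20('adc'): parent n19 fail=24; on 'c' 24→0 → fail=1;  out ∅∪{5}={5}
  n4('cedb'): parent n3 fail=24; on 'b' 24 → fail=25;  out {0}∪{7}={0,7}
  n10('eebd'): parent n9 fail=11; on 'd' 11 → fail=12;  out {2}∪∅={2}
  n16('bcdd'): parent n15 fail=24; on 'd' 24→0 → fail=24;  out ∅∪∅=∅
  n21('adcd'): parent n20 fail=1; on 'd' 1→0 → fail=24;  out ∅∪∅=∅
  n17('bcdde'): parent n16 fail=24; on 'e' 24→0 → fail=7;  out ∅∪∅=∅
  n22('adcda'): parent n21 fail=24; on 'a' 24→0 → fail=5;  out ∅∪∅=∅
  n18('bcddee'): parent n17 fail=7; on 'e' 7 → fail=8;  out {4}∪∅={4}
  n23('adcdac'): parent n22 fail=5; on 'c' 5→0 → fail=1;  out {6}∪{5}={5,6}

Run:
pos 0 'b': at 11
pos 1 'c': at 14  emit P5@[1:1]
pos 2 'd': at 15
pos 3 'd': at 16
pos 4 'e': at 17
pos 5 'e': at 18  emit P4@[0:5]
pos 6 'a': at 5 (via fail)
pos 7 'a': at 6  emit P1@[6:7]
pos 8 'b': at 11 (via fail)
pos 9 'd': at 12
pos 10 'b': at 13  emit P3@[8:10],P7@[9:10]
pos 11 'e': at 7 (via fail)
pos 12 'a': at 5 (via fail)
pos 13 'd': at 19
pos 14 'c': at 20  emit P5@[14:14]
pos 15 'd': at 21
pos 16 'a': at 22
pos 17 'c': at 23  emit P5@[17:17],P6@[12:17]
pos 18 'b': at 11 (via fail)
pos 19 'c': at 14  emit P5@[19:19]
pos 20 'd': at 15
pos 21 'd': at 16
pos 22 'e': at 17
pos 23 'e': at 18  emit P4@[18:23]
pos 24 'c': at 1 (via fail)  emit P5@[24:24]
pos 25 'a': at 5 (via fail)
pos 26 'a': at 6  emit P1@[25:26]
pos 27 'a': at 6 (via fail)  emit P1@[26:27]
pos 28 'd': at 19 (via fail)
pos 29 'b': at 25 (via fail)  emit P7@[28:29]
pos 30 'b': at 11 (via fail)
pos 31 'b': at 11 (via fail)
pos 32 'c': at 14  emit P5@[32:32]
pos 33 'd': at 15
pos 34 'd': at 16
pos 35 'e': at 17
pos 36 'e': at 18  emit P4@[31:36]
pos 37 'b': at 9 (via fail)
pos 38 'c': at 14 (via fail)  emit P5@[38:38]
pos 39 'd': at 15
pos 40 'd': at 16
pos 41 'e': at 17
pos 42 'e': at 18  emit P4@[37:42]
pos 43 'a': at 5 (via fail)
pos 44 'd': at 19
pos 45 'c': at 20  emit P5@[45:45]
pos 46 'd': at 21
pos 47 'a': at 22
pos 48 'c': at 23  emit P5@[48:48],P6@[43:48]
pos 49 'b': at 11 (via fail)
pos 50 'd': at 12
pos 51 'b': at 13  emit P3@[49:51],P7@[50:51]
pos 52 'd': at 12 (via fail)
pos 53 'b': at 13  emit P3@[51:53],P7@[52:53]
pos 54 'd': at 12 (via fail)
pos 55 'b': at 13  emit P3@[53:55],P7@[54:55]
pos 56 'b': at 11 (via fail)
pos 57 'c': at 14  emit P5@[57:57]

Result: [[1,5],[5,4],[7,1],[10,3],[10,7],[14,5],[17,5],[17,6],[19,5],[23,4],[24,5],[26,1],[27,1],[29,7],[32,5],[36,4],[38,5],[42,4],[45,5],[48,5],[48,6],[51,3],[51,7],[53,3],[53,7],[55,3],[55,7],[57,5]]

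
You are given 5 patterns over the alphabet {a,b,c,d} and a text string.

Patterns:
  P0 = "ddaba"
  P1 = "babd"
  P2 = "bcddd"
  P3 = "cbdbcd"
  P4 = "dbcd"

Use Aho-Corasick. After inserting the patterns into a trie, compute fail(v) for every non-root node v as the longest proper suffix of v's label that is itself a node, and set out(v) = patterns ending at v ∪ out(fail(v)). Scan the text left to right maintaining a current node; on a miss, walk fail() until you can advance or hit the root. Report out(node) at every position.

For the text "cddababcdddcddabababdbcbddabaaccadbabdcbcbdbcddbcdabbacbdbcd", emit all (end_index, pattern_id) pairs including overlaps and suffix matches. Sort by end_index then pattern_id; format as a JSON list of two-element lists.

Build:
Trie (insert patterns):
  n0 'ε': b→6 c→14 d→1
  n1 'd': b→20 d→2
  n2 'dd': a→3
  n3 'dda': b→4
  n4 'ddab': a→5
  n5 'ddaba': ·  ←P0
  n6 'b': a→7 c→10
  n7 'ba': b→8
  n8 'bab': d→9
  n9 'babd': ·  ←P1
  n10 'bc': d→11
  n11 'bcd': d→12
  n12 'bcdd': d→13
  n13 'bcddd': ·  ←P2
  n14 'c': b→15
  n15 'cb': d→16
  n16 'cbd': b→17
  n17 'cbdb': c→18
  n18 'cbdbc': d→19
  n19 'cbdbcd': ·  ←P3
  n20 'db': c→21
  n21 'dbc': d→22
  n22 'dbcd': ·  ←P4

Failure links (BFS by depth):
  n1('d'): parent n0 fail=0; on 'd' 0 → fail=0;  out ∅∪∅=∅
  n6('b'): parent n0 fail=0; on 'b' 0 → fail=0;  out ∅∪∅=∅
  n14('c'): parent n0 fail=0; on 'c' 0 → fail=0;  out ∅∪∅=∅
  n2('dd'): parent n1 fail=0; on 'd' 0 → fail=1;  out ∅∪∅=∅
  n7('ba'): parent n6 fail=0; on 'a' 0 → fail=0;  out ∅∪∅=∅
  n10('bc'): parent n6 fail=0; on 'c' 0 → fail=14;  out ∅∪∅=∅
  n15('cb'): parent n14 fail=0; on 'b' 0 → fail=6;  out ∅∪∅=∅
  n20('db'): parent n1 fail=0; on 'b' 0 → fail=6;  out ∅∪∅=∅
  n3('dda'): parent n2 fail=1; on 'a' 1→0 → fail=0;  out ∅∪∅=∅
  n8('bab'): parent n7 fail=0; on 'b' 0 → fail=6;  out ∅∪∅=∅
  n11('bcd'): parent n10 fail=14; on 'd' 14→0 → fail=1;  out ∅∪∅=∅
  n16('cbd'): parent n15 fail=6; on 'd' 6→0 → fail=1;  out ∅∪∅=∅
  n21('dbc'): parent n20 fail=6; on 'c' 6 → fail=10;  out ∅∪∅=∅
  n4('ddab'): parent n3 fail=0; on 'b' 0 → fail=6;  out ∅∪∅=∅
  n9('babd'): parent n8 fail=6; on 'd' 6→0 → fail=1;  out {1}∪∅={1}
  n12('bcdd'): parent n11 fail=1; on 'd' 1 → fail=2;  out ∅∪∅=∅
  n17('cbdb'): parent n16 fail=1; on 'b' 1 → fail=20;  out ∅∪∅=∅
  n22('dbcd'): parent n21 fail=10; on 'd' 10 → fail=11;  out {4}∪∅={4}
  n5('ddaba'): parent n4 fail=6; on 'a' 6 → fail=7;  out {0}∪∅={0}
  n13('bcddd'): parent n12 fail=2; on 'd' 2→1 → fail=2;  out {2}∪∅={2}
  n18('cbdbc'): parent n17 fail=20; on 'c' 20 → fail=21;  out ∅∪∅=∅
  n19('cbdbcd'): parent n18 fail=21; on 'd' 21 → fail=22;  out {3}∪{4}={3,4}

Text stream:
i=0 'c': node 0→14
i=1 'd': node 14→1 (via fail)
i=2 'd': node 1→2
i=3 'a': node 2→3
i=4 'b': node 3→4
i=5 'a': node 4→5  emit P0@[1:5]
i=6 'b': node 5→8 (via fail)
i=7 'c': node 8→10 (via fail)
i=8 'd': node 10→11
i=9 'd': node 11→12
i=10 'd': node 12→13  emit P2@[6:10]
i=11 'c': node 13→14 (via fail)
i=12 'd': node 14→1 (via fail)
i=13 'd': node 1→2
i=14 'a': node 2→3
i=15 'b': node 3→4
i=16 'a': node 4→5  emit P0@[12:16]
i=17 'b': node 5→8 (via fail)
i=18 'a': node 8→7 (via fail)
i=19 'b': node 7→8
i=20 'd': node 8→9  emit P1@[17:20]
i=21 'b': node 9→20 (via fail)
i=22 'c': node 20→21
i=23 'b': node 21→15 (via fail)
i=24 'd': node 15→16
i=25 'd': node 16→2 (via fail)
i=26 'a': node 2→3
i=27 'b': node 3→4
i=28 'a': node 4→5  emit P0@[24:28]
i=29 'a': node 5→0 (via fail)
i=30 'c': node 0→14
i=31 'c': node 14→14 (via fail)
i=32 'a': node 14→0 (via fail)
i=33 'd': node 0→1
i=34 'b': node 1→20
i=35 'a': node 20→7 (via fail)
i=36 'b': node 7→8
i=37 'd': node 8→9  emit P1@[34:37]
i=38 'c': node 9→14 (via fail)
i=39 'b': node 14→15
i=40 'c': node 15→10 (via fail)
i=41 'b': node 10→15 (via fail)
i=42 'd': node 15→16
i=43 'b': node 16→17
i=44 'c': node 17→18
i=45 'd': node 18→19  emit P3@[40:45],P4@[42:45]
i=46 'd': node 19→12 (via fail)
i=47 'b': node 12→20 (via fail)
i=48 'c': node 20→21
i=49 'd': node 21→22  emit P4@[46:49]
i=50 'a': node 22→0 (via fail)
i=51 'b': node 0→6
i=52 'b': node 6→6 (via fail)
i=53 'a': node 6→7
i=54 'c': node 7→14 (via fail)
i=55 'b': node 14→15
i=56 'd': node 15→16
i=57 'b': node 16→17
i=58 'c': node 17→18
i=59 'd': node 18→19  emit P3@[54:59],P4@[56:59]

All matches (sorted): [[5,0],[10,2],[16,0],[20,1],[28,0],[37,1],[45,3],[45,4],[49,4],[59,3],[59,4]]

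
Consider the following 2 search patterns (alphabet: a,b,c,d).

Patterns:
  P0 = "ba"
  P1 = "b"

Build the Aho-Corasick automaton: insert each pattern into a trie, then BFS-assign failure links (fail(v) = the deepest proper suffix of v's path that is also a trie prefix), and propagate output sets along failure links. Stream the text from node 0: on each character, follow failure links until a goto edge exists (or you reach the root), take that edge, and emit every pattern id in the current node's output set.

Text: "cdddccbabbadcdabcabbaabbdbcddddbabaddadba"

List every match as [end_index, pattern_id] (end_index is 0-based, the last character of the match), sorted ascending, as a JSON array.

Construct AC machine:
Trie nodes:
  n0 'ε': b→1
  n1 'b': a→2  ←P1
  n2 'ba': ·  ←P0

BFS fail/out derivation:
  n1('b'): parent n0 fail=0; on 'b' 0 → fail=0;  out {1}∪∅={1}
  n2('ba'): parent n1 fail=0; on 'a' 0 → fail=0;  out {0}∪∅={0}

Text stream:
[0] read 'c'  n0⇒n0
[1] read 'd'  n0⇒n0
[2] read 'd'  n0⇒n0
[3] read 'd'  n0⇒n0
[4] read 'c'  n0⇒n0
[5] read 'c'  n0⇒n0
[6] read 'b'  n0⇒n1  ** P1@[6:6]
[7] read 'a'  n1⇒n2  ** P0@[6:7]
[8] read 'b'  n2⇒n1 (via fail)  ** P1@[8:8]
[9] read 'b'  n1⇒n1 (via fail)  ** P1@[9:9]
[10] read 'a'  n1⇒n2  ** P0@[9:10]
[11] read 'd'  n2⇒n0 (via fail)
[12] read 'c'  n0⇒n0
[13] read 'd'  n0⇒n0
[14] read 'a'  n0⇒n0
[15] read 'b'  n0⇒n1  ** P1@[15:15]
[16] read 'c'  n1⇒n0 (via fail)
[17] read 'a'  n0⇒n0
[18] read 'b'  n0⇒n1  ** P1@[18:18]
[19] read 'b'  n1⇒n1 (via fail)  ** P1@[19:19]
[20] read 'a'  n1⇒n2  ** P0@[19:20]
[21] read 'a'  n2⇒n0 (via fail)
[22] read 'b'  n0⇒n1  ** P1@[22:22]
[23] read 'b'  n1⇒n1 (via fail)  ** P1@[23:23]
[24] read 'd'  n1⇒n0 (via fail)
[25] read 'b'  n0⇒n1  ** P1@[25:25]
[26] read 'c'  n1⇒n0 (via fail)
[27] read 'd'  n0⇒n0
[28] read 'd'  n0⇒n0
[29] read 'd'  n0⇒n0
[30] read 'd'  n0⇒n0
[31] read 'b'  n0⇒n1  ** P1@[31:31]
[32] read 'a'  n1⇒n2  ** P0@[31:32]
[33] read 'b'  n2⇒n1 (via fail)  ** P1@[33:33]
[34] read 'a'  n1⇒n2  ** P0@[33:34]
[35] read 'd'  n2⇒n0 (via fail)
[36] read 'd'  n0⇒n0
[37] read 'a'  n0⇒n0
[38] read 'd'  n0⇒n0
[39] read 'b'  n0⇒n1  ** P1@[39:39]
[40] read 'a'  n1⇒n2  ** P0@[39:40]

All matches (sorted): [[6,1],[7,0],[8,1],[9,1],[10,0],[15,1],[18,1],[19,1],[20,0],[22,1],[23,1],[25,1],[31,1],[32,0],[33,1],[34,0],[39,1],[40,0]]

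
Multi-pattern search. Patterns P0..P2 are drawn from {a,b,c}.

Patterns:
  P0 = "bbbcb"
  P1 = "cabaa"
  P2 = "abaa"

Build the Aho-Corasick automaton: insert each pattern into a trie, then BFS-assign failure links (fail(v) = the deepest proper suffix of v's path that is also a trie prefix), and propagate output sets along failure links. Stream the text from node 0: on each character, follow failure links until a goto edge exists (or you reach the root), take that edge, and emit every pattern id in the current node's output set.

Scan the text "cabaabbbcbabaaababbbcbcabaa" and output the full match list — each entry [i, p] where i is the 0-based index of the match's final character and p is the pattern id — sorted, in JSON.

Build:
Trie nodes:
  n0 'ε': a→11 b→1 c→6
  n1 'b': b→2
  n2 'bb': b→3
  n3 'bbb': c→4
  n4 'bbbc': b→5
  n5 'bbbcb': ·  ←P0
  n6 'c': a→7
  n7 'ca': b→8
  n8 'cab': a→9
  n9 'caba': a→10
  n10 'cabaa': ·  ←P1
  n11 'a': b→12
  n12 'ab': a→13
  n13 'aba': a→14
  n14 'abaa': ·  ←P2

BFS fail/out derivation:
  n1('b'): parent n0 fail=0; on 'b' 0 → fail=0;  out ∅∪∅=∅
  n6('c'): parent n0 fail=0; on 'c' 0 → fail=0;  out ∅∪∅=∅
  n11('a'): parent n0 fail=0; on 'a' 0 → fail=0;  out ∅∪∅=∅
  n2('bb'): parent n1 fail=0; on 'b' 0 → fail=1;  out ∅∪∅=∅
  n7('ca'): parent n6 fail=0; on 'a' 0 → fail=11;  out ∅∪∅=∅
  n12('ab'): parent n11 fail=0; on 'b' 0 → fail=1;  out ∅∪∅=∅
  n3('bbb'): parent n2 fail=1; on 'b' 1 → fail=2;  out ∅∪∅=∅
  n8('cab'): parent n7 fail=11; on 'b' 11 → fail=12;  out ∅∪∅=∅
  n13('aba'): parent n12 fail=1; on 'a' 1→0 → fail=11;  out ∅∪∅=∅
  n4('bbbc'): parent n3 fail=2; on 'c' 2→1→0 → fail=6;  out ∅∪∅=∅
  n9('caba'): parent n8 fail=12; on 'a' 12 → fail=13;  out ∅∪∅=∅
  n14('abaa'): parent n13 fail=11; on 'a' 11→0 → fail=11;  out {2}∪∅={2}
  n5('bbbcb'): parent n4 fail=6; on 'b' 6→0 → fail=1;  out {0}∪∅={0}
  n10('cabaa'): parent n9 fail=13; on 'a' 13 → fail=14;  out {1}∪{2}={1,2}

Text stream:
[0] read 'c'  n0⇒n6
[1] read 'a'  n6⇒n7
[2] read 'b'  n7⇒n8
[3] read 'a'  n8⇒n9
[4] read 'a'  n9⇒n10  ** P1@[0:4],P2@[1:4]
[5] read 'b'  n10⇒n12 ·f
[6] read 'b'  n12⇒n2 ·f
[7] read 'b'  n2⇒n3
[8] read 'c'  n3⇒n4
[9] read 'b'  n4⇒n5  ** P0@[5:9]
[10] read 'a'  n5⇒n11 ·f
[11] read 'b'  n11⇒n12
[12] read 'a'  n12⇒n13
[13] read 'a'  n13⇒n14  ** P2@[10:13]
[14] read 'a'  n14⇒n11 ·f
[15] read 'b'  n11⇒n12
[16] read 'a'  n12⇒n13
[17] read 'b'  n13⇒n12 ·f
[18] read 'b'  n12⇒n2 ·f
[19] read 'b'  n2⇒n3
[20] read 'c'  n3⇒n4
[21] read 'b'  n4⇒n5  ** P0@[17:21]
[22] read 'c'  n5⇒n6 ·f
[23] read 'a'  n6⇒n7
[24] read 'b'  n7⇒n8
[25] read 'a'  n8⇒n9
[26] read 'a'  n9⇒n10  ** P1@[22:26],P2@[23:26]

Result: [[4,1],[4,2],[9,0],[13,2],[21,0],[26,1],[26,2]]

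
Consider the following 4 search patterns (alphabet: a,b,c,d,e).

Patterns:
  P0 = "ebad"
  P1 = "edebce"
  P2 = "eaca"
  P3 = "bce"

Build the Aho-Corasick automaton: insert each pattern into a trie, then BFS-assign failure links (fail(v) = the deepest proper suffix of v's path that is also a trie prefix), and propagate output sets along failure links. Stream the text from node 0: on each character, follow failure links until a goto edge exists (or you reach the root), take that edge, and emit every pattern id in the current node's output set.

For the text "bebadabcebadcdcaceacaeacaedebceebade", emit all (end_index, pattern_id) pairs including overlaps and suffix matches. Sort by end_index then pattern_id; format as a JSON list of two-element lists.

Build:
Trie (insert patterns):
  0='ε' goto b→13 e→1
  1='e' goto a→10 b→2 d→5
  2='eb' goto a→3
  3='eba' goto d→4
  4='ebad' goto ·  ←P0
  5='ed' goto e→6
  6='ede' goto b→7
  7='edeb' goto c→8
  8='edebc' goto e→9
  9='edebce' goto ·  ←P1
  10='ea' goto c→11
  11='eac' goto a→12
  12='eaca' goto ·  ←P2
  13='b' goto c→14
  14='bc' goto e→15
  15='bce' goto ·  ←P3

BFS fail/out derivation:
  fail(1) 'e': from fail(0)=0 chase 'e': 0 ⇒ 0;  out=∅∪out(0)=∅
  fail(13) 'b': from fail(0)=0 chase 'b': 0 ⇒ 0;  out=∅∪out(0)=∅
  fail(2) 'eb': from fail(1)=0 chase 'b': 0 ⇒ 13;  out=∅∪out(13)=∅
  fail(5) 'ed': from fail(1)=0 chase 'd': 0 ⇒ 0;  out=∅∪out(0)=∅
  fail(10) 'ea': from fail(1)=0 chase 'a': 0 ⇒ 0;  out=∅∪out(0)=∅
  fail(14) 'bc': from fail(13)=0 chase 'c': 0 ⇒ 0;  out=∅∪out(0)=∅
  fail(3) 'eba': from fail(2)=13 chase 'a': 13→0 ⇒ 0;  out=∅∪out(0)=∅
  fail(6) 'ede': from fail(5)=0 chase 'e': 0 ⇒ 1;  out=∅∪out(1)=∅
  fail(11) 'eac': from fail(10)=0 chase 'c': 0 ⇒ 0;  out=∅∪out(0)=∅
  fail(15) 'bce': from fail(14)=0 chase 'e': 0 ⇒ 1;  out={3}∪out(1)={3}
  fail(4) 'ebad': from fail(3)=0 chase 'd': 0 ⇒ 0;  out={0}∪out(0)={0}
  fail(7) 'edeb': from fail(6)=1 chase 'b': 1 ⇒ 2;  out=∅∪out(2)=∅
  fail(12) 'eaca': from fail(11)=0 chase 'a': 0 ⇒ 0;  out={2}∪out(0)={2}
  fail(8) 'edebc': from fail(7)=2 chase 'c': 2→13 ⇒ 14;  out=∅∪out(14)=∅
  fail(9) 'edebce': from fail(8)=14 chase 'e': 14 ⇒ 15;  out={1}∪out(15)={1,3}

Text stream:
pos 0 'b': at 13
pos 1 'e': at 1 (fail-walked)
pos 2 'b': at 2
pos 3 'a': at 3
pos 4 'd': at 4  → match P0@[1:4]
pos 5 'a': at 0 (fail-walked)
pos 6 'b': at 13
pos 7 'c': at 14
pos 8 'e': at 15  → match P3@[6:8]
pos 9 'b': at 2 (fail-walked)
pos 10 'a': at 3
pos 11 'd': at 4  → match P0@[8:11]
pos 12 'c': at 0 (fail-walked)
pos 13 'd': at 0
pos 14 'c': at 0
pos 15 'a': at 0
pos 16 'c': at 0
pos 17 'e': at 1
pos 18 'a': at 10
pos 19 'c': at 11
pos 20 'a': at 12  → match P2@[17:20]
pos 21 'e': at 1 (fail-walked)
pos 22 'a': at 10
pos 23 'c': at 11
pos 24 'a': at 12  → match P2@[21:24]
pos 25 'e': at 1 (fail-walked)
pos 26 'd': at 5
pos 27 'e': at 6
pos 28 'b': at 7
pos 29 'c': at 8
pos 30 'e': at 9  → match P1@[25:30],P3@[28:30]
pos 31 'e': at 1 (fail-walked)
pos 32 'b': at 2
pos 33 'a': at 3
pos 34 'd': at 4  → match P0@[31:34]
pos 35 'e': at 1 (fail-walked)

Result: [[4,0],[8,3],[11,0],[20,2],[24,2],[30,1],[30,3],[34,0]]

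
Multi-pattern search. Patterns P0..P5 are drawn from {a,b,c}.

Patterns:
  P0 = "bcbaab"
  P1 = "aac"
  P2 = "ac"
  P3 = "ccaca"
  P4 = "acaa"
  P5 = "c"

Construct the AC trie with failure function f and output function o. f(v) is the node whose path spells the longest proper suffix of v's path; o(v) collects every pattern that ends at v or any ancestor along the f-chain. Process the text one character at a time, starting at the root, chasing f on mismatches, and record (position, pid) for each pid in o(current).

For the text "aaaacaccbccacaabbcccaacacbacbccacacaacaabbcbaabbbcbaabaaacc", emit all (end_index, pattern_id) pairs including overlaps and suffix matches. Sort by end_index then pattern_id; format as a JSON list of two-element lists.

Build automaton:
Trie (insert patterns):
  n0 'ε': a→7 b→1 c→11
  n1 'b': c→2
  n2 'bc': b→3
  n3 'bcb': a→4
  n4 'bcba': a→5
  n5 'bcbaa': b→6
  n6 'bcbaab': ·  [P0 ends]
  n7 'a': a→8 c→10
  n8 'aa': c→9
  n9 'aac': ·  [P1 ends]
  n10 'ac': a→16  [P2 ends]
  n11 'c': c→12  [P5 ends]
  n12 'cc': a→13
  n13 'cca': c→14
  n14 'ccac': a→15
  n15 'ccaca': ·  [P3 ends]
  n16 'aca': a→17
  n17 'acaa': ·  [P4 ends]

BFS fail/out derivation:
  n1('b'): parent n0 fail=0; on 'b' 0 → fail=0;  out ∅∪∅=∅
  n7('a'): parent n0 fail=0; on 'a' 0 → fail=0;  out ∅∪∅=∅
  n11('c'): parent n0 fail=0; on 'c' 0 → fail=0;  out {5}∪∅={5}
  n2('bc'): parent n1 fail=0; on 'c' 0 → fail=11;  out ∅∪{5}={5}
  n8('aa'): parent n7 fail=0; on 'a' 0 → fail=7;  out ∅∪∅=∅
  n10('ac'): parent n7 fail=0; on 'c' 0 → fail=11;  out {2}∪{5}={2,5}
  n12('cc'): parent n11 fail=0; on 'c' 0 → fail=11;  out ∅∪{5}={5}
  n3('bcb'): parent n2 fail=11; on 'b' 11→0 → fail=1;  out ∅∪∅=∅
  n9('aac'): parent n8 fail=7; on 'c' 7 → fail=10;  out {1}∪{2,5}={1,2,5}
  n13('cca'): parent n12 fail=11; on 'a' 11→0 → fail=7;  out ∅∪∅=∅
  n16('aca'): parent n10 fail=11; on 'a' 11→0 → fail=7;  out ∅∪∅=∅
  n4('bcba'): parent n3 fail=1; on 'a' 1→0 → fail=7;  out ∅∪∅=∅
  n14('ccac'): parent n13 fail=7; on 'c' 7 → fail=10;  out ∅∪{2,5}={2,5}
  n17('acaa'): parent n16 fail=7; on 'a' 7 → fail=8;  out {4}∪∅={4}
  n5('bcbaa'): parent n4 fail=7; on 'a' 7 → fail=8;  out ∅∪∅=∅
  n15('ccaca'): parent n14 fail=10; on 'a' 10 → fail=16;  out {3}∪∅={3}
  n6('bcbaab'): parent n5 fail=8; on 'b' 8→7→0 → fail=1;  out {0}∪∅={0}

Text stream:
pos 0 'a': at 7
pos 1 'a': at 8
pos 2 'a': at 8 (fail-walked)
pos 3 'a': at 8 (fail-walked)
pos 4 'c': at 9  emit P1@[2:4],P2@[3:4],P5@[4:4]
pos 5 'a': at 16 (fail-walked)
pos 6 'c': at 10 (fail-walked)  emit P2@[5:6],P5@[6:6]
pos 7 'c': at 12 (fail-walked)  emit P5@[7:7]
pos 8 'b': at 1 (fail-walked)
pos 9 'c': at 2  emit P5@[9:9]
pos 10 'c': at 12 (fail-walked)  emit P5@[10:10]
pos 11 'a': at 13
pos 12 'c': at 14  emit P2@[11:12],P5@[12:12]
pos 13 'a': at 15  emit P3@[9:13]
pos 14 'a': at 17 (fail-walked)  emit P4@[11:14]
pos 15 'b': at 1 (fail-walked)
pos 16 'b': at 1 (fail-walked)
pos 17 'c': at 2  emit P5@[17:17]
pos 18 'c': at 12 (fail-walked)  emit P5@[18:18]
pos 19 'c': at 12 (fail-walked)  emit P5@[19:19]
pos 20 'a': at 13
pos 21 'a': at 8 (fail-walked)
pos 22 'c': at 9  emit P1@[20:22],P2@[21:22],P5@[22:22]
pos 23 'a': at 16 (fail-walked)
pos 24 'c': at 10 (fail-walked)  emit P2@[23:24],P5@[24:24]
pos 25 'b': at 1 (fail-walked)
pos 26 'a': at 7 (fail-walked)
pos 27 'c': at 10  emit P2@[26:27],P5@[27:27]
pos 28 'b': at 1 (fail-walked)
pos 29 'c': at 2  emit P5@[29:29]
pos 30 'c': at 12 (fail-walked)  emit P5@[30:30]
pos 31 'a': at 13
pos 32 'c': at 14  emit P2@[31:32],P5@[32:32]
pos 33 'a': at 15  emit P3@[29:33]
pos 34 'c': at 10 (fail-walked)  emit P2@[33:34],P5@[34:34]
pos 35 'a': at 16
pos 36 'a': at 17  emit P4@[33:36]
pos 37 'c': at 9 (fail-walked)  emit P1@[35:37],P2@[36:37],P5@[37:37]
pos 38 'a': at 16 (fail-walked)
pos 39 'a': at 17  emit P4@[36:39]
pos 40 'b': at 1 (fail-walked)
pos 41 'b': at 1 (fail-walked)
pos 42 'c': at 2  emit P5@[42:42]
pos 43 'b': at 3
pos 44 'a': at 4
pos 45 'a': at 5
pos 46 'b': at 6  emit P0@[41:46]
pos 47 'b': at 1 (fail-walked)
pos 48 'b': at 1 (fail-walked)
pos 49 'c': at 2  emit P5@[49:49]
pos 50 'b': at 3
pos 51 'a': at 4
pos 52 'a': at 5
pos 53 'b': at 6  emit P0@[48:53]
pos 54 'a': at 7 (fail-walked)
pos 55 'a': at 8
pos 56 'a': at 8 (fail-walked)
pos 57 'c': at 9  emit P1@[55:57],P2@[56:57],P5@[57:57]
pos 58 'c': at 12 (fail-walked)  emit P5@[58:58]

All matches (sorted): [[4,1],[4,2],[4,5],[6,2],[6,5],[7,5],[9,5],[10,5],[12,2],[12,5],[13,3],[14,4],[17,5],[18,5],[19,5],[22,1],[22,2],[22,5],[24,2],[24,5],[27,2],[27,5],[29,5],[30,5],[32,2],[32,5],[33,3],[34,2],[34,5],[36,4],[37,1],[37,2],[37,5],[39,4],[42,5],[46,0],[49,5],[53,0],[57,1],[57,2],[57,5],[58,5]]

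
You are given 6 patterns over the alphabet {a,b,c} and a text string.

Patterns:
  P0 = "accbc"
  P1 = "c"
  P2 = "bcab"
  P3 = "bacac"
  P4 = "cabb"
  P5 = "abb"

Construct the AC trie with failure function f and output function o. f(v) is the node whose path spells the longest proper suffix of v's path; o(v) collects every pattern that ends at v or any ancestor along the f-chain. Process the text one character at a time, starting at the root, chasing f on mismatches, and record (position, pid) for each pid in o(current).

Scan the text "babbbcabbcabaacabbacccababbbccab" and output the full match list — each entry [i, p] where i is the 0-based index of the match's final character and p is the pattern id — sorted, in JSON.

Construct AC machine:
Trie (insert patterns):
  0='ε' goto a→1 b→7 c→6
  1='a' goto b→18 c→2
  2='ac' goto c→3
  3='acc' goto b→4
  4='accb' goto c→5
  5='accbc' goto ·  [P0 ends]
  6='c' goto a→15  [P1 ends]
  7='b' goto a→11 c→8
  8='bc' goto a→9
  9='bca' goto b→10
  10='bcab' goto ·  [P2 ends]
  11='ba' goto c→12
  12='bac' goto a→13
  13='baca' goto c→14
  14='bacac' goto ·  [P3 ends]
  15='ca' goto b→16
  16='cab' goto b→17
  17='cabb' goto ·  [P4 ends]
  18='ab' goto b→19
  19='abb' goto ·  [P5 ends]

BFS fail/out derivation:
  n1('a'): parent n0 fail=0; on 'a' 0 → fail=0;  out ∅∪∅=∅
  n6('c'): parent n0 fail=0; on 'c' 0 → fail=0;  out {1}∪∅={1}
  n7('b'): parent n0 fail=0; on 'b' 0 → fail=0;  out ∅∪∅=∅
  n2('ac'): parent n1 fail=0; on 'c' 0 → fail=6;  out ∅∪{1}={1}
  n8('bc'): parent n7 fail=0; on 'c' 0 → fail=6;  out ∅∪{1}={1}
  n11('ba'): parent n7 fail=0; on 'a' 0 → fail=1;  out ∅∪∅=∅
  n15('ca'): parent n6 fail=0; on 'a' 0 → fail=1;  out ∅∪∅=∅
  n18('ab'): parent n1 fail=0; on 'b' 0 → fail=7;  out ∅∪∅=∅
  n3('acc'): parent n2 fail=6; on 'c' 6→0 → fail=6;  out ∅∪{1}={1}
  n9('bca'): parent n8 fail=6; on 'a' 6 → fail=15;  out ∅∪∅=∅
  n12('bac'): parent n11 fail=1; on 'c' 1 → fail=2;  out ∅∪{1}={1}
  n16('cab'): parent n15 fail=1; on 'b' 1 → fail=18;  out ∅∪∅=∅
  n19('abb'): parent n18 fail=7; on 'b' 7→0 → fail=7;  out {5}∪∅={5}
  n4('accb'): parent n3 fail=6; on 'b' 6→0 → fail=7;  out ∅∪∅=∅
  n10('bcab'): parent n9 fail=15; on 'b' 15 → fail=16;  out {2}∪∅={2}
  n13('baca'): parent n12 fail=2; on 'a' 2→6 → fail=15;  out ∅∪∅=∅
  n17('cabb'): parent n16 fail=18; on 'b' 18 → fail=19;  out {4}∪{5}={4,5}
  n5('accbc'): parent n4 fail=7; on 'c' 7 → fail=8;  out {0}∪{1}={0,1}
  n14('bacac'): parent n13 fail=15; on 'c' 15→1 → fail=2;  out {3}∪{1}={1,3}

Text stream:
i=0 'b': node 0→7
i=1 'a': node 7→11
i=2 'b': node 11→18 (via fail)
i=3 'b': node 18→19  → match P5@[1:3]
i=4 'b': node 19→7 (via fail)
i=5 'c': node 7→8  → match P1@[5:5]
i=6 'a': node 8→9
i=7 'b': node 9→10  → match P2@[4:7]
i=8 'b': node 10→17 (via fail)  → match P4@[5:8],P5@[6:8]
i=9 'c': node 17→8 (via fail)  → match P1@[9:9]
i=10 'a': node 8→9
i=11 'b': node 9→10  → match P2@[8:11]
i=12 'a': node 10→11 (via fail)
i=13 'a': node 11→1 (via fail)
i=14 'c': node 1→2  → match P1@[14:14]
i=15 'a': node 2→15 (via fail)
i=16 'b': node 15→16
i=17 'b': node 16→17  → match P4@[14:17],P5@[15:17]
i=18 'a': node 17→11 (via fail)
i=19 'c': node 11→12  → match P1@[19:19]
i=20 'c': node 12→3 (via fail)  → match P1@[20:20]
i=21 'c': node 3→6 (via fail)  → match P1@[21:21]
i=22 'a': node 6→15
i=23 'b': node 15→16
i=24 'a': node 16→11 (via fail)
i=25 'b': node 11→18 (via fail)
i=26 'b': node 18→19  → match P5@[24:26]
i=27 'b': node 19→7 (via fail)
i=28 'c': node 7→8  → match P1@[28:28]
i=29 'c': node 8→6 (via fail)  → match P1@[29:29]
i=30 'a': node 6→15
i=31 'b': node 15→16

Result: [[3,5],[5,1],[7,2],[8,4],[8,5],[9,1],[11,2],[14,1],[17,4],[17,5],[19,1],[20,1],[21,1],[26,5],[28,1],[29,1]]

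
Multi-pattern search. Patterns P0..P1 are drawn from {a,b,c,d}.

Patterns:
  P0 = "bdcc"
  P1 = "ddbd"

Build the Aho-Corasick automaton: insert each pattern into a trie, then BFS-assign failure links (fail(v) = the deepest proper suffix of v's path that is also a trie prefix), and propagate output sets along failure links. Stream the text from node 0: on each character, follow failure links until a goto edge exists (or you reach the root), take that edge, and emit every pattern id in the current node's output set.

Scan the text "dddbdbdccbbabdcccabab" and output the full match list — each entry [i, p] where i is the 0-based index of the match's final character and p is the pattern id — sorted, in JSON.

Construct AC machine:
Trie (insert patterns):
  n0 'ε': b→1 d→5
  n1 'b': d→2
  n2 'bd': c→3
  n3 'bdc': c→4
  n4 'bdcc': ·  [P0 ends]
  n5 'd': d→6
  n6 'dd': b→7
  n7 'ddb': d→8
  n8 'ddbd': ·  [P1 ends]

BFS fail/out derivation:
  n1('b'): parent n0 fail=0; on 'b' 0 → fail=0;  out ∅∪∅=∅
  n5('d'): parent n0 fail=0; on 'd' 0 → fail=0;  out ∅∪∅=∅
  n2('bd'): parent n1 fail=0; on 'd' 0 → fail=5;  out ∅∪∅=∅
  n6('dd'): parent n5 fail=0; on 'd' 0 → fail=5;  out ∅∪∅=∅
  n3('bdc'): parent n2 fail=5; on 'c' 5→0 → fail=0;  out ∅∪∅=∅
  n7('ddb'): parent n6 fail=5; on 'b' 5→0 → fail=1;  out ∅∪∅=∅
  n4('bdcc'): parent n3 fail=0; on 'c' 0 → fail=0;  out {0}∪∅={0}
  n8('ddbd'): parent n7 fail=1; on 'd' 1 → fail=2;  out {1}∪∅={1}

Scan:
[0] read 'd'  n0⇒n5
[1] read 'd'  n5⇒n6
[2] read 'd'  n6⇒n6 (fail-walked)
[3] read 'b'  n6⇒n7
[4] read 'd'  n7⇒n8  ** P1@[1:4]
[5] read 'b'  n8⇒n1 (fail-walked)
[6] read 'd'  n1⇒n2
[7] read 'c'  n2⇒n3
[8] read 'c'  n3⇒n4  ** P0@[5:8]
[9] read 'b'  n4⇒n1 (fail-walked)
[10] read 'b'  n1⇒n1 (fail-walked)
[11] read 'a'  n1⇒n0 (fail-walked)
[12] read 'b'  n0⇒n1
[13] read 'd'  n1⇒n2
[14] read 'c'  n2⇒n3
[15] read 'c'  n3⇒n4  ** P0@[12:15]
[16] read 'c'  n4⇒n0 (fail-walked)
[17] read 'a'  n0⇒n0
[18] read 'b'  n0⇒n1
[19] read 'a'  n1⇒n0 (fail-walked)
[20] read 'b'  n0⇒n1

All matches (sorted): [[4,1],[8,0],[15,0]]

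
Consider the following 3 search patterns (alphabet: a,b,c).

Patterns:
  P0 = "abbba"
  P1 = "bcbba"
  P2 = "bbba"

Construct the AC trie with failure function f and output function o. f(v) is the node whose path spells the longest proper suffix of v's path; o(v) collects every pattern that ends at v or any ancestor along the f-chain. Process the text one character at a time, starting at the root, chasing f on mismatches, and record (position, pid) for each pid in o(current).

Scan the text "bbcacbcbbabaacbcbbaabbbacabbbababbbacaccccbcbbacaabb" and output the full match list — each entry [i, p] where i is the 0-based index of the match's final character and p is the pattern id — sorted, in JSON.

Build automaton:
Trie (insert patterns):
  0='ε' goto a→1 b→6
  1='a' goto b→2
  2='ab' goto b→3
  3='abb' goto b→4
  4='abbb' goto a→5
  5='abbba' goto ·  ←P0
  6='b' goto b→11 c→7
  7='bc' goto b→8
  8='bcb' goto b→9
  9='bcbb' goto a→10
  10='bcbba' goto ·  ←P1
  11='bb' goto b→12
  12='bbb' goto a→13
  13='bbba' goto ·  ←P2

BFS fail/out derivation:
  n1('a'): parent n0 fail=0; on 'a' 0 → fail=0;  out ∅∪∅=∅
  n6('b'): parent n0 fail=0; on 'b' 0 → fail=0;  out ∅∪∅=∅
  n2('ab'): parent n1 fail=0; on 'b' 0 → fail=6;  out ∅∪∅=∅
  n7('bc'): parent n6 fail=0; on 'c' 0 → fail=0;  out ∅∪∅=∅
  n11('bb'): parent n6 fail=0; on 'b' 0 → fail=6;  out ∅∪∅=∅
  n3('abb'): parent n2 fail=6; on 'b' 6 → fail=11;  out ∅∪∅=∅
  n8('bcb'): parent n7 fail=0; on 'b' 0 → fail=6;  out ∅∪∅=∅
  n12('bbb'): parent n11 fail=6; on 'b' 6 → fail=11;  out ∅∪∅=∅
  n4('abbb'): parent n3 fail=11; on 'b' 11 → fail=12;  out ∅∪∅=∅
  n9('bcbb'): parent n8 fail=6; on 'b' 6 → fail=11;  out ∅∪∅=∅
  n13('bbba'): parent n12 fail=11; on 'a' 11→6→0 → fail=1;  out {2}∪∅={2}
  n5('abbba'): parent n4 fail=12; on 'a' 12 → fail=13;  out {0}∪{2}={0,2}
  n10('bcbba'): parent n9 fail=11; on 'a' 11→6→0 → fail=1;  out {1}∪∅={1}

Run:
i=0 'b': node 0→6
i=1 'b': node 6→11
i=2 'c': node 11→7 ·f
i=3 'a': node 7→1 ·f
i=4 'c': node 1→0 ·f
i=5 'b': node 0→6
i=6 'c': node 6→7
i=7 'b': node 7→8
i=8 'b': node 8→9
i=9 'a': node 9→10  → match P1@[5:9]
i=10 'b': node 10→2 ·f
i=11 'a': node 2→1 ·f
i=12 'a': node 1→1 ·f
i=13 'c': node 1→0 ·f
i=14 'b': node 0→6
i=15 'c': node 6→7
i=16 'b': node 7→8
i=17 'b': node 8→9
i=18 'a': node 9→10  → match P1@[14:18]
i=19 'a': node 10→1 ·f
i=20 'b': node 1→2
i=21 'b': node 2→3
i=22 'b': node 3→4
i=23 'a': node 4→5  → match P0@[19:23],P2@[20:23]
i=24 'c': node 5→0 ·f
i=25 'a': node 0→1
i=26 'b': node 1→2
i=27 'b': node 2→3
i=28 'b': node 3→4
i=29 'a': node 4→5  → match P0@[25:29],P2@[26:29]
i=30 'b': node 5→2 ·f
i=31 'a': node 2→1 ·f
i=32 'b': node 1→2
i=33 'b': node 2→3
i=34 'b': node 3→4
i=35 'a': node 4→5  → match P0@[31:35],P2@[32:35]
i=36 'c': node 5→0 ·f
i=37 'a': node 0→1
i=38 'c': node 1→0 ·f
i=39 'c': node 0→0
i=40 'c': node 0→0
i=41 'c': node 0→0
i=42 'b': node 0→6
i=43 'c': node 6→7
i=44 'b': node 7→8
i=45 'b': node 8→9
i=46 'a': node 9→10  → match P1@[42:46]
i=47 'c': node 10→0 ·f
i=48 'a': node 0→1
i=49 'a': node 1→1 ·f
i=50 'b': node 1→2
i=51 'b': node 2→3

Matches: [[9,1],[18,1],[23,0],[23,2],[29,0],[29,2],[35,0],[35,2],[46,1]]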